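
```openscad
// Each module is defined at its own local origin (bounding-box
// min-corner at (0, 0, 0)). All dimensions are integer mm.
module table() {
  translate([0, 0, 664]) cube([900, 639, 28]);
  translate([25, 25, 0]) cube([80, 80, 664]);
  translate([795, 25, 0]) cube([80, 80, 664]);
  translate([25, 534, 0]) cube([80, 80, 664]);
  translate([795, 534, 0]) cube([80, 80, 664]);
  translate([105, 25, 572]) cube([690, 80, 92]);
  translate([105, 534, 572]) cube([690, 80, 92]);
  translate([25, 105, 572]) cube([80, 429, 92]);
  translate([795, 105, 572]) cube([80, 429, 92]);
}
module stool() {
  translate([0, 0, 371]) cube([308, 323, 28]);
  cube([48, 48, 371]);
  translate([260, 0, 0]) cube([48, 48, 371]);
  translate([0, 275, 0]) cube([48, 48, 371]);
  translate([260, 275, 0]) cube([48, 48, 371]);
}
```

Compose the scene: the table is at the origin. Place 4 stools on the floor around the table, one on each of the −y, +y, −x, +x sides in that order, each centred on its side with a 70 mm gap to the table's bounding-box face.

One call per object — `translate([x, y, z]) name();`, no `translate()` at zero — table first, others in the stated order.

table();
translate([296, -393, 0]) stool();
translate([296, 709, 0]) stool();
translate([-378, 158, 0]) stool();
translate([970, 158, 0]) stool();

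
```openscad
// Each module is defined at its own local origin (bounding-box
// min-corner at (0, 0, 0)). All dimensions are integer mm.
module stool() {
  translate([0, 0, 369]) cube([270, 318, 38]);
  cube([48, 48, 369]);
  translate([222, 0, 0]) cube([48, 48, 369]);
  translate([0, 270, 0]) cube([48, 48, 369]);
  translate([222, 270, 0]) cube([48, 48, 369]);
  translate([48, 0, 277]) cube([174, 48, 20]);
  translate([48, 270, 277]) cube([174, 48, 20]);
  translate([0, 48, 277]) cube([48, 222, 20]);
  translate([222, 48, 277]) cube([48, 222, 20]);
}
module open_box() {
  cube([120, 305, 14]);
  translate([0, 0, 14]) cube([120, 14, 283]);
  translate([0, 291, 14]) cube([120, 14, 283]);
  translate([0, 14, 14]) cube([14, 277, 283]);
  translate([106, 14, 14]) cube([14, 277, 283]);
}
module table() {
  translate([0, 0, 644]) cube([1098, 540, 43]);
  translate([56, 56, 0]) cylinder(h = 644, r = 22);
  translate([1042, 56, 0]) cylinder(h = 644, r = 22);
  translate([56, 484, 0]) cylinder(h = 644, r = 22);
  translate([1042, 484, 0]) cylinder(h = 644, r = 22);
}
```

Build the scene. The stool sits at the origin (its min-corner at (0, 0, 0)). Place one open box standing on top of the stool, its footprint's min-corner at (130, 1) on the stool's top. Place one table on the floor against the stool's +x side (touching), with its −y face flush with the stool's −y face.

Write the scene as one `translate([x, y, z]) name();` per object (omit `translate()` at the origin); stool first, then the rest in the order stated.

stool();
translate([130, 1, 407]) open_box();
translate([270, 0, 0]) table();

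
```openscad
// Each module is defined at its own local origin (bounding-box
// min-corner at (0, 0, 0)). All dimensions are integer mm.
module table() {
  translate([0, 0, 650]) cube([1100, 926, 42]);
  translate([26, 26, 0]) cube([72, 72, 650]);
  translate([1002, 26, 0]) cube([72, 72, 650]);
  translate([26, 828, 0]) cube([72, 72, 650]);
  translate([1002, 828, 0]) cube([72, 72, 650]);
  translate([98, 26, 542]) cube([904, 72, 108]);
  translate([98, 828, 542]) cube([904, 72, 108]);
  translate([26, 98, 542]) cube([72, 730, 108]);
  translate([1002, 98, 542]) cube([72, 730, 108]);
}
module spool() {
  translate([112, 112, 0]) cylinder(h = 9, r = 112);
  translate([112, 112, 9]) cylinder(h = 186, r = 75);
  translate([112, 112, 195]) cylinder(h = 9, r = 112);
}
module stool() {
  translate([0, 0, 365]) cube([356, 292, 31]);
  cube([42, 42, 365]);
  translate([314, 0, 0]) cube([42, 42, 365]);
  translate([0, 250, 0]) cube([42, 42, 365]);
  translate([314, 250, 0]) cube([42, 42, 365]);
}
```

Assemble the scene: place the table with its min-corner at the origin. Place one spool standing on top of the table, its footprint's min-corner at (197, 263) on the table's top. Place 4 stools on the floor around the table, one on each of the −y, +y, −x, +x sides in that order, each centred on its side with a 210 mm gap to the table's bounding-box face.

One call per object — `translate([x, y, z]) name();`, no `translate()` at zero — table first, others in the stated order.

table();
translate([197, 263, 692]) spool();
translate([372, -502, 0]) stool();
translate([372, 1136, 0]) stool();
translate([-566, 317, 0]) stool();
translate([1310, 317, 0]) stool();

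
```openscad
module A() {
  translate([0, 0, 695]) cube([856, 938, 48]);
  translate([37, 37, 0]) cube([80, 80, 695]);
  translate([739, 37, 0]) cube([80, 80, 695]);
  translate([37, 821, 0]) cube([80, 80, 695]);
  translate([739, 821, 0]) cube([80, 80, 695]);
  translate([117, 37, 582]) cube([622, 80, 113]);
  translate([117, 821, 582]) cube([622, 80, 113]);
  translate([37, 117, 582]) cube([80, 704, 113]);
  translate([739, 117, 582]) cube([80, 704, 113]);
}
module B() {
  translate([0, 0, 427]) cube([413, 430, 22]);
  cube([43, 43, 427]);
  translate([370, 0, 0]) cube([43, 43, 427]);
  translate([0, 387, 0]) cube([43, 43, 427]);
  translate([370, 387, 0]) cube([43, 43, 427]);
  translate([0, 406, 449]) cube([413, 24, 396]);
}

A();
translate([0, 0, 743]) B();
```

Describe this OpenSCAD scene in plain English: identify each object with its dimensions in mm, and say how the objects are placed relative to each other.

A is a table with a 856×938 mm rectangular top, 48 mm thick, top surface at z = 743 mm, supported by four 80×80 mm square legs, each inset 37 mm from the nearest pair of top edges, running from the floor. Four apron rails, 80 mm thick and 113 mm tall, run between adjacent legs with their top edges flush with the underside of the top and their outer faces flush with the legs' outer faces.

B is a chair. The seat is a 413×430×22 mm slab with its top at z = 449 mm, on four 43×43 mm corner legs (flush with the seat edges, standing on z = 0). A flat backrest 24 mm thick, 396 mm tall, spans the full seat width and rises from the seat top along its +y edge, rear face flush with the rear of the seat.

The chair is on top of the table.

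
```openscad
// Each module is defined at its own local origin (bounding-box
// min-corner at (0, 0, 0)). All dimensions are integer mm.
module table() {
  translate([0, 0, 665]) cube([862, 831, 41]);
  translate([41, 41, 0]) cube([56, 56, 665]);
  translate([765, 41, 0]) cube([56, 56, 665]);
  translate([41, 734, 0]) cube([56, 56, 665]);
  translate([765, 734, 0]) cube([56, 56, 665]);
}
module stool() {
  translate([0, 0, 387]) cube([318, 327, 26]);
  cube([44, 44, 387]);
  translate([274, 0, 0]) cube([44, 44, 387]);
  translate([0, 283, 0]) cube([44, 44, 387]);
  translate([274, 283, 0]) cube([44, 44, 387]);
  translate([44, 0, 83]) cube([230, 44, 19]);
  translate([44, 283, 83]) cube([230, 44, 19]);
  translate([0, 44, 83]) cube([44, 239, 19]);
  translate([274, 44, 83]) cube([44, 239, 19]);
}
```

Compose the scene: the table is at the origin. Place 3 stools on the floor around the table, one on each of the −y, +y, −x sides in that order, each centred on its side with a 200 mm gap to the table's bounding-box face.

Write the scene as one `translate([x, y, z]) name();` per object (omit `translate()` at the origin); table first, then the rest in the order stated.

table();
translate([272, -527, 0]) stool();
translate([272, 1031, 0]) stool();
translate([-518, 252, 0]) stool();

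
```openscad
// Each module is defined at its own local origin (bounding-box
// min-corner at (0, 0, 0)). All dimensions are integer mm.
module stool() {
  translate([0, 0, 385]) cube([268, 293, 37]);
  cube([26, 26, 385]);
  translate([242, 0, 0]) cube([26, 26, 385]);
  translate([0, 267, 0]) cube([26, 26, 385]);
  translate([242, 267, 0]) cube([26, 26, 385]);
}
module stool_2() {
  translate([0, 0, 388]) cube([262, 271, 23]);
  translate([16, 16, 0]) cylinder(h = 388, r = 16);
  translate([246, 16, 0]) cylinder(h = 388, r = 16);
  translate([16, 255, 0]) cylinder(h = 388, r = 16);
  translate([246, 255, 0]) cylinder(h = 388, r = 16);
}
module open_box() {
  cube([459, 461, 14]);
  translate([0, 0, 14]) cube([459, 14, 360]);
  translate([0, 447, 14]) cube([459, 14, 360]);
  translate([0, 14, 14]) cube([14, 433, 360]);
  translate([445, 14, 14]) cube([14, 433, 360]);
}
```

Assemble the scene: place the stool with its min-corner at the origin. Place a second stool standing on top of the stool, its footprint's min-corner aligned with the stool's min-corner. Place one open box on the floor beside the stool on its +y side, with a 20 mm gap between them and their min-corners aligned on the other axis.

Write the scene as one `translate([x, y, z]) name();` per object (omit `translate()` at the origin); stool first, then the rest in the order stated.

stool();
translate([0, 0, 422]) stool_2();
translate([0, 313, 0]) open_box();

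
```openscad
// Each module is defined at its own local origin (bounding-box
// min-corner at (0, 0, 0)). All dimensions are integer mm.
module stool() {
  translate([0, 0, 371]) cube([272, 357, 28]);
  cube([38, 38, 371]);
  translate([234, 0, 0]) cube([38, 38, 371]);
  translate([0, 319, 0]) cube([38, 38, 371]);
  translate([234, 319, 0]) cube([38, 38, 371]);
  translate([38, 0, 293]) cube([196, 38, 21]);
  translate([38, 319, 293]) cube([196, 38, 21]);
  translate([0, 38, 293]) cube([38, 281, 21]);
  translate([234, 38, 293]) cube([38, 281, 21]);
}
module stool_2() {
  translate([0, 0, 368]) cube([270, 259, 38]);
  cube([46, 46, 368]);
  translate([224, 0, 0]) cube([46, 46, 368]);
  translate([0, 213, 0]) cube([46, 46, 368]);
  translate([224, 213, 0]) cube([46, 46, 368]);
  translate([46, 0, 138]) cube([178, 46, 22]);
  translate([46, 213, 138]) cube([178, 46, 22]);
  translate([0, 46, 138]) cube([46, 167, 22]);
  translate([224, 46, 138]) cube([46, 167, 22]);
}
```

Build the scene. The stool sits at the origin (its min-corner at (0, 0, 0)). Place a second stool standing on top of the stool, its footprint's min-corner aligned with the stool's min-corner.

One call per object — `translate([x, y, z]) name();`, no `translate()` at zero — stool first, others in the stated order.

stool();
translate([0, 0, 399]) stool_2();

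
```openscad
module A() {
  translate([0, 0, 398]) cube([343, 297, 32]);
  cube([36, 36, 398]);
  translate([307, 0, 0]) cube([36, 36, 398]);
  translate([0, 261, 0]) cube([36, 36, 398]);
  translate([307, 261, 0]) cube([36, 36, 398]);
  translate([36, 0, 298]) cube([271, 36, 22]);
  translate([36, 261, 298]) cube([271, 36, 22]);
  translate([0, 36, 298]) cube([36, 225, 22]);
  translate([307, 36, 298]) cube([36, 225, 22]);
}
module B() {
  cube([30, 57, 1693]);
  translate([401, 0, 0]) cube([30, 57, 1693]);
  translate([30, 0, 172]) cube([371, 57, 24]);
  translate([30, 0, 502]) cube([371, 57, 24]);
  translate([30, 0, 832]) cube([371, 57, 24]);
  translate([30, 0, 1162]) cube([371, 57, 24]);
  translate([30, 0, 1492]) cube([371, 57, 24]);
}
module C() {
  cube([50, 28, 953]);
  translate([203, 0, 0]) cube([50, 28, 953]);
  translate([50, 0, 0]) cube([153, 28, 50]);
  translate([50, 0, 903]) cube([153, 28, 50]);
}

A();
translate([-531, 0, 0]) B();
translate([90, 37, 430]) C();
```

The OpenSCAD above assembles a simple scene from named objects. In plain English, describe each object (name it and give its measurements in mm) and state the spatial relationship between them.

A is a simple wooden stool: a rectangular seat 343 mm (x) by 297 mm (y), 32 mm thick, top face at z = 430 mm, on four square legs, each 36×36 mm in cross-section. The legs rest on z = 0, each flush with a corner of the seat. Four stretchers, 36 mm wide and 22 mm tall, connect adjacent legs with their undersides at z = 298 mm, each running between the inner faces of the legs it joins and aligned with the legs' outer faces on the other axis.

B is a straight ladder. Two 30×57 mm vertical rails, 1693 mm tall, stand 431 mm apart (outside-to-outside) with their front faces coplanar on the −y side. 5 rungs, each 57 mm deep and 24 mm tall, span between the inner faces of the rails, front faces flush with the rails. The lowest rung's underside is at z = 172 mm and rungs are spaced 330 mm apart (underside to underside).

C is a picture frame with a 153×853 mm rectangular opening (x by z) and a uniform 50 mm border on every side. Frame depth is 28 mm along y. It is built from two vertical stiles running the full outside height and two horizontal rails spanning the gap between the stiles.

The ladder is on the floor beside the stool on its −x side. The picture frame is on top of the stool.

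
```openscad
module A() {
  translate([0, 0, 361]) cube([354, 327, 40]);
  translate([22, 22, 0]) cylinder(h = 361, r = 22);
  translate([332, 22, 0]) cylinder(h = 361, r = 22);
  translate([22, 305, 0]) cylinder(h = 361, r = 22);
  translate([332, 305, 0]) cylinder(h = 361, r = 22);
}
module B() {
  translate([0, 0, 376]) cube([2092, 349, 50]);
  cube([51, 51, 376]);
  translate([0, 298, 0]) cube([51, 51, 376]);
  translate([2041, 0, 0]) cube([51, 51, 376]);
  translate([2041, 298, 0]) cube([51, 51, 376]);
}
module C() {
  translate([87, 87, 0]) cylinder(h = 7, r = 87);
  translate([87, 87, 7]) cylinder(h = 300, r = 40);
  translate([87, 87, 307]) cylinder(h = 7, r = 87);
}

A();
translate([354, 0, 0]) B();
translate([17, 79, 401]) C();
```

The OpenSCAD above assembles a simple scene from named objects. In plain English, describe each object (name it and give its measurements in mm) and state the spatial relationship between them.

A is a four-legged stool. The seat is 354×327 mm, 40 mm thick, top at z = 401 mm. It stands on four round legs, each 44 mm in diameter, from z = 0 to the seat underside, each leg's axis is inset half a diameter from the nearest pair of seat edges (so the leg's bounding box is flush with the corner).

B is a bench: a 2092×349 mm seat slab, 50 mm thick, top at z = 426 mm, on four 51×51 mm square legs flush with the seat corners and standing on z = 0.

C is a spool: two coaxial disc flanges of radius 87 mm and thickness 7 mm, joined by a core cylinder of radius 40 mm and height 300 mm. The lower flange rests on z = 0 and the three cylinders share a vertical axis.

The bench is against the stool's +x side, with their −y faces flush. The spool is on top of the stool.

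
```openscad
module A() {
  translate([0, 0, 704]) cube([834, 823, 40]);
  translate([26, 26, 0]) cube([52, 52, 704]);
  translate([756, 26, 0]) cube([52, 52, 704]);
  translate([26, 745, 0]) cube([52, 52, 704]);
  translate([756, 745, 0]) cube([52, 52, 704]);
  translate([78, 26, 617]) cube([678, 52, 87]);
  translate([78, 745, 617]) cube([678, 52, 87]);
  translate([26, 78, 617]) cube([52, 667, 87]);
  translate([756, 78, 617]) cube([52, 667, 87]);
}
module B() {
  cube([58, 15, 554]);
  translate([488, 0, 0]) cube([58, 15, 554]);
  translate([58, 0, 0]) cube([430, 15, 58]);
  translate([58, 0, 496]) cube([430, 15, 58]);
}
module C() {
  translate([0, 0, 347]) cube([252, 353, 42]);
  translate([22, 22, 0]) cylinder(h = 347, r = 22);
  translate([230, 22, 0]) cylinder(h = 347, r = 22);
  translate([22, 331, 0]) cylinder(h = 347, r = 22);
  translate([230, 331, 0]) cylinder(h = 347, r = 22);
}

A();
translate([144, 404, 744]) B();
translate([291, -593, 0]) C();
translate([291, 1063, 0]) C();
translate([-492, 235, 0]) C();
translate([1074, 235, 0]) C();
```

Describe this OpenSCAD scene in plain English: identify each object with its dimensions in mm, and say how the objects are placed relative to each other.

A is a table with a 834×823 mm rectangular top, 40 mm thick, top surface at z = 744 mm, supported by four 52×52 mm square legs, each inset 26 mm from the nearest pair of top edges, running from the floor. Four apron rails, 52 mm thick and 87 mm tall, run between adjacent legs with their top edges flush with the underside of the top and their outer faces flush with the legs' outer faces.

B is a picture frame with a 430×438 mm rectangular opening (x by z) and a uniform 58 mm border on every side. Frame depth is 15 mm along y. It is built from two vertical stiles running the full outside height and two horizontal rails spanning the gap between the stiles.

C is a four-legged stool. The seat is 252×353 mm, 42 mm thick, top at z = 389 mm. It stands on four round legs, each 44 mm in diameter, from z = 0 to the seat underside, each leg's axis is inset half a diameter from the nearest pair of seat edges (so the leg's bounding box is flush with the corner).

The picture frame is on top of the table, centred. Four stools sit around the table at the −y, +y, −x, +x sides.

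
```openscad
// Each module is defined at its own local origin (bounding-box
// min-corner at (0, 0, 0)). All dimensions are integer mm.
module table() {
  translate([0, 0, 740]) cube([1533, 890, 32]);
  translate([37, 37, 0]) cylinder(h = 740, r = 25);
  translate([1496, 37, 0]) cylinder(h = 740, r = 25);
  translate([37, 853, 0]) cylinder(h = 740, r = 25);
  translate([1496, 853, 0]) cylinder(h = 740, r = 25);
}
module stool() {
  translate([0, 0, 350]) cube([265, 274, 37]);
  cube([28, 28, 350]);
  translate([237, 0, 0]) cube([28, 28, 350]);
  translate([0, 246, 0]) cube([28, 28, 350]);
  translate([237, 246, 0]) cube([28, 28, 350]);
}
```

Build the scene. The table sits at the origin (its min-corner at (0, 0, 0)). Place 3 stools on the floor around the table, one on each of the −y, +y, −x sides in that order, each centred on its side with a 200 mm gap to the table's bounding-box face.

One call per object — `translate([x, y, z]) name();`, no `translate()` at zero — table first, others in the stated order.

table();
translate([634, -474, 0]) stool();
translate([634, 1090, 0]) stool();
translate([-465, 308, 0]) stool();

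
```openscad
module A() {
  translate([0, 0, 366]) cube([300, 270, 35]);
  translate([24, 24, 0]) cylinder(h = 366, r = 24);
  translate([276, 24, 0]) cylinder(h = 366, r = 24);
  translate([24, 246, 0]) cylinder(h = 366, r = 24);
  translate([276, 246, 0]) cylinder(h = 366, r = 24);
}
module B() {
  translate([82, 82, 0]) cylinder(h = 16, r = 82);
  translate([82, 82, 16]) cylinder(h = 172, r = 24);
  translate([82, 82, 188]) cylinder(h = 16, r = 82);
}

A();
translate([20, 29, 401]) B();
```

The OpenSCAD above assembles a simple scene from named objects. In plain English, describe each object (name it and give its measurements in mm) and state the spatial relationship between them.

A is a four-legged stool. The seat is a 300×270×35 mm slab whose top surface is at z = 401 mm; four round legs, each 48 mm in diameter, run from the floor (z = 0) to the underside of the seat, each leg's axis is inset half a diameter from the nearest pair of seat edges (so the leg's bounding box is flush with the corner).

B is a spool: two coaxial disc flanges of radius 82 mm and thickness 16 mm, joined by a core cylinder of radius 24 mm and height 172 mm. The lower flange rests on z = 0 and the three cylinders share a vertical axis.

The spool is on top of the stool.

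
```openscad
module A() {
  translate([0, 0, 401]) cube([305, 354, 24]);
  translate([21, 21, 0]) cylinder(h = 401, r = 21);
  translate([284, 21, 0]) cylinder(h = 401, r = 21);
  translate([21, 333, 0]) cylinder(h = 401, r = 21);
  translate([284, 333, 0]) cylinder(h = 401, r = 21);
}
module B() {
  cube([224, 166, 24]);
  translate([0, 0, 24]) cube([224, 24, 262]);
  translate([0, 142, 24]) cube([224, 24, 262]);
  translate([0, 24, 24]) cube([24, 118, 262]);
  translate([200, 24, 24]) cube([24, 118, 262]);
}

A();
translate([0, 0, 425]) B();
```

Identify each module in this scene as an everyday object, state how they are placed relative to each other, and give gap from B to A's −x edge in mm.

A is a stool. B is an open box. The open box is on top of the stool. The gap from the open box to the stool's −x edge is 0 mm.

The open box's min-x is at 0; the stool's min-x is 0; gap = 0 mm.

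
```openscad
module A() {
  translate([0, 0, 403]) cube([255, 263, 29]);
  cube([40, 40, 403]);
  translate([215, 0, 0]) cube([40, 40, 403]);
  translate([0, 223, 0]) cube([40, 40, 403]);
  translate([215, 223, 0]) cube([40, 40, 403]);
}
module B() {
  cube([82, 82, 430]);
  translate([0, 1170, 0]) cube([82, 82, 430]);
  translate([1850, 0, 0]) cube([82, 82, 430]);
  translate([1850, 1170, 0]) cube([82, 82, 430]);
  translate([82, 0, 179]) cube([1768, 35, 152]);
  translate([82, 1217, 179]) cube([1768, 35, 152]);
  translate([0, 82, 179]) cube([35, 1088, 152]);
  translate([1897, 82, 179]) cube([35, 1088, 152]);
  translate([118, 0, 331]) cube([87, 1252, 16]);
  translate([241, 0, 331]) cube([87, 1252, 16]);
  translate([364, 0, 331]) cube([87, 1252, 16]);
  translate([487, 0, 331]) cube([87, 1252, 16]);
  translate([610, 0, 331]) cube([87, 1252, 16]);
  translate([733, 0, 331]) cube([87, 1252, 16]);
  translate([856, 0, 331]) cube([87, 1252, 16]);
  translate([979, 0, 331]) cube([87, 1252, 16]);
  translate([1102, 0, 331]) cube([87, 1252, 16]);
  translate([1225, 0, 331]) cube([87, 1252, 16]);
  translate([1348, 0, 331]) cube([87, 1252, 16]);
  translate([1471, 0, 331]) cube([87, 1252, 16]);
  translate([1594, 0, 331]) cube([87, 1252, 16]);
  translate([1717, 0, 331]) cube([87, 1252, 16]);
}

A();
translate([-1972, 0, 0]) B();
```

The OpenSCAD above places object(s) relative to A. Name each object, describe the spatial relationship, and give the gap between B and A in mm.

The bed frame's nearest face is 40 mm from the stool's −x face.

A is a stool. B is a bed frame. The bed frame is on the floor beside the stool on its −x side. The gap between the bed frame and the stool is 40 mm.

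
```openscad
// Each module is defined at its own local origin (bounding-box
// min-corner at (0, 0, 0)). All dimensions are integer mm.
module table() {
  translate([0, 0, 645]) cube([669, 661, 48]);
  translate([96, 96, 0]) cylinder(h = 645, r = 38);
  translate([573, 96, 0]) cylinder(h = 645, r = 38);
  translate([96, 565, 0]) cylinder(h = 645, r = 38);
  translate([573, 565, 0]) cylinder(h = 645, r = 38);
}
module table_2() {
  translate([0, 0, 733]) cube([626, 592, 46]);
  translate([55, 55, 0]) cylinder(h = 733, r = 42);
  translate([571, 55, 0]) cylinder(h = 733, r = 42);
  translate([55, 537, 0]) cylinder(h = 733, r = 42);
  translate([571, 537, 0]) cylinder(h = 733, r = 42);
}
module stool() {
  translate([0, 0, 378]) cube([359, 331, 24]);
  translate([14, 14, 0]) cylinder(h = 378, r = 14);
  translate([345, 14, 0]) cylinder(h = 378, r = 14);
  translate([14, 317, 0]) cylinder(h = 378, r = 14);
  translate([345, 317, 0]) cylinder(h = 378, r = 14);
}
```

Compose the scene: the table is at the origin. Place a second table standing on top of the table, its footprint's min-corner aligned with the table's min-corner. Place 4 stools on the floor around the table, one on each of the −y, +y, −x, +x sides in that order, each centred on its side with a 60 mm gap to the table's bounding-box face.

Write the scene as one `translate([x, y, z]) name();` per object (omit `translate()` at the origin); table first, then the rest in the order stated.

table();
translate([0, 0, 693]) table_2();
translate([155, -391, 0]) stool();
translate([155, 721, 0]) stool();
translate([-419, 165, 0]) stool();
translate([729, 165, 0]) stool();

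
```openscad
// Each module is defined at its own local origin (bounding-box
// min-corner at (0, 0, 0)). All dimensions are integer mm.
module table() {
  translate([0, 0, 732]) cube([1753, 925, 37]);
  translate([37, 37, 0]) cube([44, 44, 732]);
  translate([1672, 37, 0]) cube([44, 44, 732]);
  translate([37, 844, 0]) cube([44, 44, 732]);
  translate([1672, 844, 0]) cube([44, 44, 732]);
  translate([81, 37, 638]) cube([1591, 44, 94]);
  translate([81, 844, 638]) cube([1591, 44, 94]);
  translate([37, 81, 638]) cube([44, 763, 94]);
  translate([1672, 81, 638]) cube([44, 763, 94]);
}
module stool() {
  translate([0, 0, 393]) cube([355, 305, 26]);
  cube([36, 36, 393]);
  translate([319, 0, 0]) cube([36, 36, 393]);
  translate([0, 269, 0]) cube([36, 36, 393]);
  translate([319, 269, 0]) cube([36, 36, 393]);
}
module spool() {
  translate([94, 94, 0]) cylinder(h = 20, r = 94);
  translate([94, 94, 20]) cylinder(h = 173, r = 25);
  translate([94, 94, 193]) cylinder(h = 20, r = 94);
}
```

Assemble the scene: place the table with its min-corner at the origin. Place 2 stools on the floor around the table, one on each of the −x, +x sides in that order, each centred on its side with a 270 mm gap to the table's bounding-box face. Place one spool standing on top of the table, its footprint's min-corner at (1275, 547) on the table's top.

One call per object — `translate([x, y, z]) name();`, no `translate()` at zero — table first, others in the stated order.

table();
translate([-625, 310, 0]) stool();
translate([2023, 310, 0]) stool();
translate([1275, 547, 769]) spool();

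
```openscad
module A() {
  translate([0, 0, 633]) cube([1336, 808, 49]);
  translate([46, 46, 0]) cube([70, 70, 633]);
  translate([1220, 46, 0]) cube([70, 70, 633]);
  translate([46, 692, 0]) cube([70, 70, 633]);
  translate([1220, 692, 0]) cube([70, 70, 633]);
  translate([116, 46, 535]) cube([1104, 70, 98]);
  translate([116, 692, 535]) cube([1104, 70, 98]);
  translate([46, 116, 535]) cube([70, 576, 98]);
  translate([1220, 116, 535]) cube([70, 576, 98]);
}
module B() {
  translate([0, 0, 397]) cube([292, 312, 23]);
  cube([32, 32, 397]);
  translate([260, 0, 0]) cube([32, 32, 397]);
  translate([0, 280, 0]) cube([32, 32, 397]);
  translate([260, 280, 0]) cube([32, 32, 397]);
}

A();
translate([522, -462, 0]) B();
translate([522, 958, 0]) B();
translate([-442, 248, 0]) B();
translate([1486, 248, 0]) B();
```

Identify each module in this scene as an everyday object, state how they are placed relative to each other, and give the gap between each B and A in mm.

A is a table. B is a stool. Four stools sit around the table at the −y, +y, −x, +x sides. The gap between each stool and the table is 150 mm.

Each stool's nearest face is 150 mm from the table's bounding box.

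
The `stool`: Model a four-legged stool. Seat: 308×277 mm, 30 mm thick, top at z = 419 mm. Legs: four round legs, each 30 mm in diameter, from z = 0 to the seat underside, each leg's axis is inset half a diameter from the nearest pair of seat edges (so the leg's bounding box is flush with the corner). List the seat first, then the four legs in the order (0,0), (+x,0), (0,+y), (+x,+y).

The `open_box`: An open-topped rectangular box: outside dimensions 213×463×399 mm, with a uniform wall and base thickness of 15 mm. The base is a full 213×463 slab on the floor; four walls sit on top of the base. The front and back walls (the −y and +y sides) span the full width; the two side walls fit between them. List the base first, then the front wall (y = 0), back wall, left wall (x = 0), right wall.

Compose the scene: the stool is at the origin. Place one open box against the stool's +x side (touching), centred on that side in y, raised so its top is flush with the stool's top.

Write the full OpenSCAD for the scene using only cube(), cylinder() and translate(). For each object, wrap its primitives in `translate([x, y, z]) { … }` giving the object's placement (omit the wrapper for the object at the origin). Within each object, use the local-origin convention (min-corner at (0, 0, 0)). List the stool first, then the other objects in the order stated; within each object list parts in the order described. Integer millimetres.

translate([0, 0, 389]) cube([308, 277, 30]);
translate([15, 15, 0]) cylinder(h = 389, r = 15);
translate([293, 15, 0]) cylinder(h = 389, r = 15);
translate([15, 262, 0]) cylinder(h = 389, r = 15);
translate([293, 262, 0]) cylinder(h = 389, r = 15);
translate([308, -93, 20]) {
  cube([213, 463, 15]);
  translate([0, 0, 15]) cube([213, 15, 384]);
  translate([0, 448, 15]) cube([213, 15, 384]);
  translate([0, 15, 15]) cube([15, 433, 384]);
  translate([198, 15, 15]) cube([15, 433, 384]);
}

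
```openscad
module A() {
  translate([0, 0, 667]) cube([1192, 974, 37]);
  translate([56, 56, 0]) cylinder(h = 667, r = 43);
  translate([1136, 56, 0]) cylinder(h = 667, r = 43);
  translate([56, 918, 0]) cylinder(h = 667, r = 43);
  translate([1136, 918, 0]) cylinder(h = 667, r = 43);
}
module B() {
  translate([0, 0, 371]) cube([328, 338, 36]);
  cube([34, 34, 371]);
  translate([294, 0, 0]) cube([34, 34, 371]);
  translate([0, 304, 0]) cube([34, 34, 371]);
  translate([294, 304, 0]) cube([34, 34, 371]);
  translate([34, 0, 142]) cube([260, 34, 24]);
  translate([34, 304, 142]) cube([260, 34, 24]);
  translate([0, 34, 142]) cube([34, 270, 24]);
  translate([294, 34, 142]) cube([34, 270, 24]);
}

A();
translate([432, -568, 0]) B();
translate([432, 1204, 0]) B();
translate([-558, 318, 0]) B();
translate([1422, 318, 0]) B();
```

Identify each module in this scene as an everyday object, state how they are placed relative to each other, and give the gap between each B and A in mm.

Each stool's nearest face is 230 mm from the table's bounding box.

A is a table. B is a stool. Four stools sit around the table at the −y, +y, −x, +x sides. The gap between each stool and the table is 230 mm.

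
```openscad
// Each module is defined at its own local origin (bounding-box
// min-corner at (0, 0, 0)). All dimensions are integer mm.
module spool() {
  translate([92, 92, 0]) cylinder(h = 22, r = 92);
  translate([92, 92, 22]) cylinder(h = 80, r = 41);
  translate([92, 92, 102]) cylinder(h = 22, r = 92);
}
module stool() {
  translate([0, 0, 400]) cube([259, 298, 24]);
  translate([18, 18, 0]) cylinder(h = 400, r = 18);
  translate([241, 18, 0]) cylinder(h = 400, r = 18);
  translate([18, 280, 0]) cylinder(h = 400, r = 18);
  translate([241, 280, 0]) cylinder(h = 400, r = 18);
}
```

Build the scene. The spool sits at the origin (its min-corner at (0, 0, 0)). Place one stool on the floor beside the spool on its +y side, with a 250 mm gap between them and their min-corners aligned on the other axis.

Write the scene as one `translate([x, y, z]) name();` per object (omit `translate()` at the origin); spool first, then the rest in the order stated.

spool();
translate([0, 434, 0]) stool();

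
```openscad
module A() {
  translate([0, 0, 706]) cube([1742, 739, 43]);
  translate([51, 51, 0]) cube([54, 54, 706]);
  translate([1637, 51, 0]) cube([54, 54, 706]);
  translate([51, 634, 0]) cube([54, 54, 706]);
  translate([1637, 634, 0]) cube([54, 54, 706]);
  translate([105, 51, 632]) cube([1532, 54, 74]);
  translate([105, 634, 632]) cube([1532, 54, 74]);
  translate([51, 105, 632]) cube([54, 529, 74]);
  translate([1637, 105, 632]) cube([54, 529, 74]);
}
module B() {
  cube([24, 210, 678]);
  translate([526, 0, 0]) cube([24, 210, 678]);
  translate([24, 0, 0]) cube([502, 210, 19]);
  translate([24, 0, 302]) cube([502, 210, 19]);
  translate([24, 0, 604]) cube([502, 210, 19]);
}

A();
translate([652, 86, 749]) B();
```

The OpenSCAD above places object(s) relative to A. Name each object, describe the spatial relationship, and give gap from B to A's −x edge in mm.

A is a table. B is a bookshelf. The bookshelf is on top of the table. The gap from the bookshelf to the table's −x edge is 652 mm.

The bookshelf's min-x is at 652; the table's min-x is 0; gap = 652 mm.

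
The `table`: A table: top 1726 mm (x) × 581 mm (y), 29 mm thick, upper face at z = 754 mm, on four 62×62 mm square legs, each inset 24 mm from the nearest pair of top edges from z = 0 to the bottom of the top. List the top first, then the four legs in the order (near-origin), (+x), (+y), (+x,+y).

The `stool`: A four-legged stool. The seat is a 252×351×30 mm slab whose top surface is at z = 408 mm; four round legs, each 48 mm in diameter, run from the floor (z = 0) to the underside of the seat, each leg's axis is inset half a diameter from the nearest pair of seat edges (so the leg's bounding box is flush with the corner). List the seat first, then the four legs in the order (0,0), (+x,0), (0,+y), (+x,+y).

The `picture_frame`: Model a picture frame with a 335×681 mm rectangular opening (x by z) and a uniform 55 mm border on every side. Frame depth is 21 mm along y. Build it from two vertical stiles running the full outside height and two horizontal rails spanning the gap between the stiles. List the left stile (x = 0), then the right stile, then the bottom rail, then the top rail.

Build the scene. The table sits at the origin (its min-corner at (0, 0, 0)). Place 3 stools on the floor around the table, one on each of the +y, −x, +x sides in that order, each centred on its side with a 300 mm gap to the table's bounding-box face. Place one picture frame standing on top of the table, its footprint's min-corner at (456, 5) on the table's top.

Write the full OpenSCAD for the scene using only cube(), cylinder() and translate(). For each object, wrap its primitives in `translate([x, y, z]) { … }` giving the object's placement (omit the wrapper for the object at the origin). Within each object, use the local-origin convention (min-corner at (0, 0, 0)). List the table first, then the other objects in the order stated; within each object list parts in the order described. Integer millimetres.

translate([0, 0, 725]) cube([1726, 581, 29]);
translate([24, 24, 0]) cube([62, 62, 725]);
translate([1640, 24, 0]) cube([62, 62, 725]);
translate([24, 495, 0]) cube([62, 62, 725]);
translate([1640, 495, 0]) cube([62, 62, 725]);
translate([737, 881, 0]) {
  translate([0, 0, 378]) cube([252, 351, 30]);
  translate([24, 24, 0]) cylinder(h = 378, r = 24);
  translate([228, 24, 0]) cylinder(h = 378, r = 24);
  translate([24, 327, 0]) cylinder(h = 378, r = 24);
  translate([228, 327, 0]) cylinder(h = 378, r = 24);
}
translate([-552, 115, 0]) {
  translate([0, 0, 378]) cube([252, 351, 30]);
  translate([24, 24, 0]) cylinder(h = 378, r = 24);
  translate([228, 24, 0]) cylinder(h = 378, r = 24);
  translate([24, 327, 0]) cylinder(h = 378, r = 24);
  translate([228, 327, 0]) cylinder(h = 378, r = 24);
}
translate([2026, 115, 0]) {
  translate([0, 0, 378]) cube([252, 351, 30]);
  translate([24, 24, 0]) cylinder(h = 378, r = 24);
  translate([228, 24, 0]) cylinder(h = 378, r = 24);
  translate([24, 327, 0]) cylinder(h = 378, r = 24);
  translate([228, 327, 0]) cylinder(h = 378, r = 24);
}
translate([456, 5, 754]) {
  cube([55, 21, 791]);
  translate([390, 0, 0]) cube([55, 21, 791]);
  translate([55, 0, 0]) cube([335, 21, 55]);
  translate([55, 0, 736]) cube([335, 21, 55]);
}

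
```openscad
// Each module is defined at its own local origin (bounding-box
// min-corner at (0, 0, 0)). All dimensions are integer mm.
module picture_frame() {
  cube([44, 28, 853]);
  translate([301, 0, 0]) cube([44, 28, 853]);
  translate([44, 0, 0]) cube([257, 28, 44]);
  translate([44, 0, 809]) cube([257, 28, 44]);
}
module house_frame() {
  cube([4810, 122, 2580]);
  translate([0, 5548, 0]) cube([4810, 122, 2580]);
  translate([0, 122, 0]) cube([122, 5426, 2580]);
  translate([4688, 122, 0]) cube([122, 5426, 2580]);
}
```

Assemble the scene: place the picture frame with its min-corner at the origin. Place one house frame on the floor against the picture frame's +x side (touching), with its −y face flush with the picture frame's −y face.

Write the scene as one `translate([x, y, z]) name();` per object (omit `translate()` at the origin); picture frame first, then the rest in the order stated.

picture_frame();
translate([345, 0, 0]) house_frame();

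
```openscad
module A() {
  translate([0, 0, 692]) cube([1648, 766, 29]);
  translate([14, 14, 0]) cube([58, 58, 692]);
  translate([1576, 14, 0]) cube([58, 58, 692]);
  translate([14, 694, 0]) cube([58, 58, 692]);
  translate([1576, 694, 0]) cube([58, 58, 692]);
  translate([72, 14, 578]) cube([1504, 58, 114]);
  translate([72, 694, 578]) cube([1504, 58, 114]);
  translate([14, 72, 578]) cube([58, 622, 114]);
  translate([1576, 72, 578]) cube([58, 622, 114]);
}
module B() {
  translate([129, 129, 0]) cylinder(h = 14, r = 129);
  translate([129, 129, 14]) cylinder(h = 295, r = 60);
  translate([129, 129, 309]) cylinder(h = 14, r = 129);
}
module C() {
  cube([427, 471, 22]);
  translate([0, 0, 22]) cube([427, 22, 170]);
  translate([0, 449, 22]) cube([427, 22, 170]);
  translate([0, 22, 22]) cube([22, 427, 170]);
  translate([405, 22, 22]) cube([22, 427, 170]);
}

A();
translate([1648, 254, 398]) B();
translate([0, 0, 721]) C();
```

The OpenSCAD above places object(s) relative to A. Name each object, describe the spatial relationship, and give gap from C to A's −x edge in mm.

A is a table. B is a spool. C is an open box. The spool is beside the table with their tops flush at z = 721. The open box is on top of the table. The gap from the open box to the table's −x edge is 0 mm.

The open box's min-x is at 0; the table's min-x is 0; gap = 0 mm.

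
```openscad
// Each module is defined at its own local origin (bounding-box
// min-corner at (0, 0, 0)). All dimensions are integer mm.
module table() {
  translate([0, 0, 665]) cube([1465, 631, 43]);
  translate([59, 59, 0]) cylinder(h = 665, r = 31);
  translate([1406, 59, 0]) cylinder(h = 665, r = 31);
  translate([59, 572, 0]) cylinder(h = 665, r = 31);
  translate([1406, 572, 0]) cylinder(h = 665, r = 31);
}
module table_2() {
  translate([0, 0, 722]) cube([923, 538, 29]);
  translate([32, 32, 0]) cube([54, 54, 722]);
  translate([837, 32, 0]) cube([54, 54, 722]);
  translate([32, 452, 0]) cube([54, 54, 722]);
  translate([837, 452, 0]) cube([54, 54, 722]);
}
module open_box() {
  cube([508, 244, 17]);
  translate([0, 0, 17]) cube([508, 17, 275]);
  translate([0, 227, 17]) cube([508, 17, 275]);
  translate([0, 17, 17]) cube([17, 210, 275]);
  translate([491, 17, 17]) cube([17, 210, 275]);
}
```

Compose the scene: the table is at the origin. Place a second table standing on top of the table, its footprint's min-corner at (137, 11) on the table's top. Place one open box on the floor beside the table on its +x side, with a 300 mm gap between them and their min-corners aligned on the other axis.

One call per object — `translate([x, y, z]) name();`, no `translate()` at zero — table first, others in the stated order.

table();
translate([137, 11, 708]) table_2();
translate([1765, 0, 0]) open_box();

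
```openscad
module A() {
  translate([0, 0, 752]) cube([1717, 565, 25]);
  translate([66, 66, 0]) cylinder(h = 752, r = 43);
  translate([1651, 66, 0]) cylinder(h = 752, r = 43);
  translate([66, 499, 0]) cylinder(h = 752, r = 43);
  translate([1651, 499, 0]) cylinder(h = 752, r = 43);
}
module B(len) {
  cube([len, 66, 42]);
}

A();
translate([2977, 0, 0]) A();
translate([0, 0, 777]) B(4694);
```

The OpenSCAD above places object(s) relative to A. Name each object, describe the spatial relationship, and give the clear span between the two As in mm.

Second table starts at x = 2977; first ends at x = 1717; clear span = 2977 − 1717 = 1260 mm.

A is a table. B is a beam. A beam spans the tops of two tables. The clear span between the two tables is 1260 mm.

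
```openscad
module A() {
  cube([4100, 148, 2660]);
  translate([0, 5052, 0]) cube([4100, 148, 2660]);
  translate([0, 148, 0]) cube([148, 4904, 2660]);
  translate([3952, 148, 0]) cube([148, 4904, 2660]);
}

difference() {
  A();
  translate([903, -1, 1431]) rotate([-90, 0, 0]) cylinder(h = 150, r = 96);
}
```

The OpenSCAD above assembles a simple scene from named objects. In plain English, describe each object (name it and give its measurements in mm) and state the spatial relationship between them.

A is a box-shaped house frame (walls only): outside footprint 4100×5200 mm, wall height 2660 mm, wall thickness 148 mm. The two y-facing walls run the full x-width; the two x-facing walls fit between the inner faces of the y-facing walls.

The house frame has a circular hole of radius 96 mm through its front wall, centred at (x = 903, z = 1431).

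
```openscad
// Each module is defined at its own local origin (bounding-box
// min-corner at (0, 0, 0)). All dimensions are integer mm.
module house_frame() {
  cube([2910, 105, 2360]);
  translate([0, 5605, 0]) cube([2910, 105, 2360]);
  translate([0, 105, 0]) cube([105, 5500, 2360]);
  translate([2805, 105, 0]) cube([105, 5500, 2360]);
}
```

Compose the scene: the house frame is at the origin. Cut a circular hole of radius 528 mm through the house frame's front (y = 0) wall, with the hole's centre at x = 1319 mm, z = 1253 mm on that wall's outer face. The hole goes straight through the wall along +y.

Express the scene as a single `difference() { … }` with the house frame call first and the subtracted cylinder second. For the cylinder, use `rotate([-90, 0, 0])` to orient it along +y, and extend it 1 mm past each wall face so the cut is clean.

difference() {
  house_frame();
  translate([1319, -1, 1253]) rotate([-90, 0, 0]) cylinder(h = 107, r = 528);
}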